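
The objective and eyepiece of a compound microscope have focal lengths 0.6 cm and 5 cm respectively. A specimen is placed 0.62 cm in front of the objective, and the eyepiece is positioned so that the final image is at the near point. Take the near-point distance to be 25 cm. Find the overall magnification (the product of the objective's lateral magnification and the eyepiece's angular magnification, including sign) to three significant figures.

Objective: 1/d_i = 1/f_obj - 1/d_o = 1/0.6 - 1/0.62 = 0.05376 cm^-1, so d_i = 18.600 cm.
m_obj = -d_i/d_o = -18.600/0.62 = -30.000.
Eyepiece angular magnification (image at near point): M_eye = 1 + D/f_e = 1 + 25/5 = 6.000.
Overall M = m_obj x M_eye = (-30.000)(6.000) = -180.00.

-180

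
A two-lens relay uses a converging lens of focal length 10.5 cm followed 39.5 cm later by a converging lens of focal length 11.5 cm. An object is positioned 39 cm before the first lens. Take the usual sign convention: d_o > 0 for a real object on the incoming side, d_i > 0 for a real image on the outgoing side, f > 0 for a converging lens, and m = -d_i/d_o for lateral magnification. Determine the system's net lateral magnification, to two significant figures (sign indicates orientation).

0.31

Lens 1: 1/d_i1 = 1/f_1 - 1/d_o1 = 1/10.5 - 1/39 = 0.06960 cm^-1, so d_i1 = 14.368 cm.
m_1 = -(14.368)/39 = -0.3684.
That image sits 25.132 cm in front of the second lens, so d_o2 = 25.132 cm.
Lens 2: 1/d_i2 = 1/f_2 - 1/d_o2 = 1/11.5 - 1/(25.132) = 0.04717 cm^-1, so d_i2 = 21.202 cm.
m_2 = -(21.202)/(25.132) = -0.8436.
Overall magnification: m = m_1 m_2 = 0.3108.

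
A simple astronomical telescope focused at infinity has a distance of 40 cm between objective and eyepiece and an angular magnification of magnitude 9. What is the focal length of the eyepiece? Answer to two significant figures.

In normal adjustment the tube length equals f_obj + f_eye and |M| = f_obj/f_eye.
So f_obj = 9 f_eye and 9 f_eye + f_eye = 40 cm, giving f_eye = 40/10 = 4.000 cm and f_obj = 36.000 cm.

4.0 cm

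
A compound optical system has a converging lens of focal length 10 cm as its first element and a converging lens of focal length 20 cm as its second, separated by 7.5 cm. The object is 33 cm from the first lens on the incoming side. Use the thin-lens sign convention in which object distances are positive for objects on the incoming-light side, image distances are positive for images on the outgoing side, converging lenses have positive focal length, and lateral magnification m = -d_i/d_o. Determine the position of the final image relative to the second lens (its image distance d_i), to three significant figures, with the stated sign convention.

5.10 cm

Lens 1: 1/d_i1 = 1/f_1 - 1/d_o1 = 1/10 - 1/33 = 0.06970 cm^-1, so d_i1 = 14.348 cm.
Since 14.348 cm > 7.5 cm, the first image lies past the second lens and serves as a virtual object: d_o2 = L - d_i1 = -6.848 cm.
Lens 2: 1/d_i2 = 1/f_2 - 1/d_o2 = 1/20 - 1/(-6.848) = 0.19603 cm^-1, so d_i2 = 5.101 cm.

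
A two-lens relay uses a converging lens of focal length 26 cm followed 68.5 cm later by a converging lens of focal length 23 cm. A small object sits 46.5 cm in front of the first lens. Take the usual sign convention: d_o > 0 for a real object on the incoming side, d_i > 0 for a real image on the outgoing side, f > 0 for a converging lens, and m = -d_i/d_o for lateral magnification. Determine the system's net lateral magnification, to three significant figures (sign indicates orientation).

Lens 1: 1/d_i1 = 1/f_1 - 1/d_o1 = 1/26 - 1/46.5 = 0.01696 cm^-1, so d_i1 = 58.976 cm.
m_1 = -(58.976)/46.5 = -1.2683.
That image sits 9.524 cm in front of the second lens, so d_o2 = 9.524 cm.
Lens 2: 1/d_i2 = 1/f_2 - 1/d_o2 = 1/23 - 1/(9.524) = -0.06152 cm^-1, so d_i2 = -16.256 cm.
m_2 = -(-16.256)/(9.524) = 1.7068.
Overall magnification: m = m_1 m_2 = -2.1647.

-2.16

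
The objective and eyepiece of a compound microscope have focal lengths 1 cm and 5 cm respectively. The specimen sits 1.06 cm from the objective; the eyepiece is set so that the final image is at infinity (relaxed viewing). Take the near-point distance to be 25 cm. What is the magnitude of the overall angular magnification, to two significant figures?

Objective: 1/d_i = 1/f_obj - 1/d_o = 1/1 - 1/1.06 = 0.05660 cm^-1, so d_i = 17.667 cm.
m_obj = -d_i/d_o = -17.667/1.06 = -16.667.
Eyepiece angular magnification (image at infinity): M_eye = D/f_e = 25/5 = 5.000.
Overall M = m_obj x M_eye = (-16.667)(5.000) = -83.33.
|M| = 83.33.

83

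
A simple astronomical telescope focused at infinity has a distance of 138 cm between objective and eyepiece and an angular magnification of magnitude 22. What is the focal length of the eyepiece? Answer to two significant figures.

6.0 cm

In normal adjustment the tube length equals f_obj + f_eye and |M| = f_obj/f_eye.
So f_obj = 22 f_eye and 22 f_eye + f_eye = 138 cm, giving f_eye = 138/23 = 6.000 cm and f_obj = 132.000 cm.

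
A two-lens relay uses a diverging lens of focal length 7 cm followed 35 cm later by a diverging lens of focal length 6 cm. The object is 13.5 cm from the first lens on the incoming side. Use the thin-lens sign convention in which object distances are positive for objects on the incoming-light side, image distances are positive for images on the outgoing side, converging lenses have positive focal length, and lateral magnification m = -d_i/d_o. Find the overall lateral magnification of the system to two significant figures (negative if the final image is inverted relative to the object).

First lens: d_i1 = 1/(1/(-7) - 1/13.5) = -4.610 cm.
m_1 = -(-4.610)/13.5 = 0.3415.
The intermediate image is virtual, 4.610 cm to the left of lens 1, so d_o2 = L - d_i1 = 35 - (-4.610) = 39.610 cm.
Second lens: d_i2 = 1/(1/(-6) - 1/(39.610)) = -5.211 cm.
m_2 = -(-5.211)/(39.610) = 0.1316.
Overall magnification: m = m_1 m_2 = 0.0449.

0.045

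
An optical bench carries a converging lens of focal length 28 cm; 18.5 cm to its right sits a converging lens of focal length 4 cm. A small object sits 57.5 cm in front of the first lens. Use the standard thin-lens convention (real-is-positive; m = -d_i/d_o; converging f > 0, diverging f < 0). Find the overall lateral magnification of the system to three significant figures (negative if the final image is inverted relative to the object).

-0.0947

Applying the thin-lens equation to the first lens, 1/28 = 1/57.5 + 1/d_i1, which gives d_i1 = 54.576 cm.
Its lateral magnification is m_1 = -d_i1/d_o1 = -(54.576)/57.5 = -0.9492.
This image would form 54.576 cm past lens 1, i.e. 36.076 cm beyond lens 2, so it is a virtual object for lens 2: d_o2 = 18.5 - 54.576 = -36.076 cm.
Applying the thin-lens equation again with f_2 = 4 cm and d_o2 = -36.076 cm gives d_i2 = 3.601 cm.
m_2 = -(3.601)/(-36.076) = 0.0998.
The system's lateral magnification is m_1 m_2 = (-0.9492)(0.0998) = -0.0947.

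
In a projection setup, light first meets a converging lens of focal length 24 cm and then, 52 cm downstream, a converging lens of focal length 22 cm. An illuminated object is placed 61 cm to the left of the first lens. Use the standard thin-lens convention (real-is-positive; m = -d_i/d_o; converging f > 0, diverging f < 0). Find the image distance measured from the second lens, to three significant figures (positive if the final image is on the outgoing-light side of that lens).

Applying the thin-lens equation to the first lens, 1/24 = 1/61 + 1/d_i1, which gives d_i1 = 39.568 cm.
The intermediate image is 39.568 cm to the right of lens 1, so d_o2 = L - d_i1 = 52 - 39.568 = 12.432 cm.
Applying the thin-lens equation again with f_2 = 22 cm and d_o2 = 12.432 cm gives d_i2 = -28.588 cm.

-28.6 cm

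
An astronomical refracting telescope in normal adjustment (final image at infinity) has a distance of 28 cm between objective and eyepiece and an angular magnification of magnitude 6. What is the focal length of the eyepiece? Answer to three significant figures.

4.00 cm

In normal adjustment the tube length equals f_obj + f_eye and |M| = f_obj/f_eye.
So f_obj = 6 f_eye and 6 f_eye + f_eye = 28 cm, giving f_eye = 28/7 = 4.000 cm and f_obj = 24.000 cm.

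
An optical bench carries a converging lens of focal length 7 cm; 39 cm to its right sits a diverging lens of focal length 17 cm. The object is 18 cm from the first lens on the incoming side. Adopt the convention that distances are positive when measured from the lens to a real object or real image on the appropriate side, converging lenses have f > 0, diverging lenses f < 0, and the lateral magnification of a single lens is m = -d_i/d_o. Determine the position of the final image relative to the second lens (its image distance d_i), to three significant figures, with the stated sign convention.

First lens: d_i1 = 1/(1/7 - 1/18) = 11.455 cm.
Object distance for lens 2: d_o2 = 39 - 11.455 = 27.545 cm.
Second lens: d_i2 = 1/(1/(-17) - 1/(27.545)) = -10.512 cm.

-10.5 cm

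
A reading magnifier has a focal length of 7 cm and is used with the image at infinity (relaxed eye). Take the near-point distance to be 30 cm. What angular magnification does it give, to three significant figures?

4.29

M = D/f = 30/7 = 4.286.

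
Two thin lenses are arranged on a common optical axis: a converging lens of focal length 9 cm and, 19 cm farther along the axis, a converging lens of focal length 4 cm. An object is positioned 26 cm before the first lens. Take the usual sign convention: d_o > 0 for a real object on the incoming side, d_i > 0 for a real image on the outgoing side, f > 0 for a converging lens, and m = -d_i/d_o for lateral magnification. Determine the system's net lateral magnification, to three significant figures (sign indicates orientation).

First lens: d_i1 = 1/(1/9 - 1/26) = 13.765 cm.
m_1 = -(13.765)/26 = -0.5294.
That image sits 5.235 cm in front of the second lens, so d_o2 = 5.235 cm.
Second lens: d_i2 = 1/(1/4 - 1/(5.235)) = 16.952 cm.
m_2 = -(16.952)/(5.235) = -3.2381.
Overall magnification: m = m_1 m_2 = 1.7143.

1.71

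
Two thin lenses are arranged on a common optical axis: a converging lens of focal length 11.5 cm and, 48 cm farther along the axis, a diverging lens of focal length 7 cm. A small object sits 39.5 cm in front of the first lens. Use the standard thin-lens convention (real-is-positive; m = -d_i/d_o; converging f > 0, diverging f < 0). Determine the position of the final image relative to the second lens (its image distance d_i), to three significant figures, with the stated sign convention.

First lens: d_i1 = 1/(1/11.5 - 1/39.5) = 16.223 cm.
The intermediate image is 16.223 cm to the right of lens 1, so d_o2 = L - d_i1 = 48 - 16.223 = 31.777 cm.
Second lens: d_i2 = 1/(1/(-7) - 1/(31.777)) = -5.736 cm.

-5.74 cm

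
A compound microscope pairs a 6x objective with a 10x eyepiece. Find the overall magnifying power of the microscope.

60

The overall magnification of a compound microscope is the product of the objective and eyepiece magnifications:
M = M_obj x M_eye = 6 x 10 = 60.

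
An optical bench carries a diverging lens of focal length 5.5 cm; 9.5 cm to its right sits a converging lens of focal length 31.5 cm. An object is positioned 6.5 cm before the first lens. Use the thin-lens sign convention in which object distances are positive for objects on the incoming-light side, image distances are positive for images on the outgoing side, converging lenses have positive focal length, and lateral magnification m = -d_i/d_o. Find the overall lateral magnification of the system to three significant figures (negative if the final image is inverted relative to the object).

0.759

Applying the thin-lens equation to the first lens, 1/(-5.5) = 1/6.5 + 1/d_i1, which gives d_i1 = -2.979 cm.
Its lateral magnification is m_1 = -d_i1/d_o1 = -(-2.979)/6.5 = 0.4583.
With d_i1 < 0 the first image is virtual and lies on the object side; the object distance for lens 2 is d_o2 = 9.5 - (-2.979) = 12.479 cm.
Applying the thin-lens equation again with f_2 = 31.5 cm and d_o2 = 12.479 cm gives d_i2 = -20.666 cm.
m_2 = -(-20.666)/(12.479) = 1.6561.
Total m = m_1 x m_2 = (0.4583)(1.6561) = 0.7590.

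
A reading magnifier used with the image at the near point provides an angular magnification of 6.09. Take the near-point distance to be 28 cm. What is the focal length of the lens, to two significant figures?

5.5 cm

For the image at the near point, M = 1 + D/f.
f = D/(M - 1) = 28/(6.09 - 1) = 5.501 cm.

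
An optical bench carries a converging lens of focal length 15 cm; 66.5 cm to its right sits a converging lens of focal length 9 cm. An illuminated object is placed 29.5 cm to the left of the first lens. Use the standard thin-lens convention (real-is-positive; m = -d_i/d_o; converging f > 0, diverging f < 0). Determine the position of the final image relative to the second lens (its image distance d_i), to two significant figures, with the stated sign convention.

12 cm

First lens: d_i1 = 1/(1/15 - 1/29.5) = 30.517 cm.
Object distance for lens 2: d_o2 = 66.5 - 30.517 = 35.983 cm.
Second lens: d_i2 = 1/(1/9 - 1/(35.983)) = 12.002 cm.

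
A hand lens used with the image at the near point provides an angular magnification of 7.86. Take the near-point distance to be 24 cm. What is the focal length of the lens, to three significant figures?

3.50 cm

For the image at the near point, M = 1 + D/f.
f = D/(M - 1) = 24/(7.86 - 1) = 3.499 cm.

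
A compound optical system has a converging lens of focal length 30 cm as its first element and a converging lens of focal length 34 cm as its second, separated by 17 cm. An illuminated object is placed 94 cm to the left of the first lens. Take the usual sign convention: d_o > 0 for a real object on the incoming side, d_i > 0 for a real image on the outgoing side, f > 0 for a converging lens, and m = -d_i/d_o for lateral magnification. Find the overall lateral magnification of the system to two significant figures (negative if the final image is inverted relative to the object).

First lens: d_i1 = 1/(1/30 - 1/94) = 44.063 cm.
m_1 = -(44.063)/94 = -0.4688.
Since 44.063 cm > 17 cm, the first image lies past the second lens and serves as a virtual object: d_o2 = L - d_i1 = -27.063 cm.
Second lens: d_i2 = 1/(1/34 - 1/(-27.063)) = 15.069 cm.
m_2 = -(15.069)/(-27.063) = 0.5568.
Total m = m_1 x m_2 = (-0.4688)(0.5568) = -0.2610.

-0.26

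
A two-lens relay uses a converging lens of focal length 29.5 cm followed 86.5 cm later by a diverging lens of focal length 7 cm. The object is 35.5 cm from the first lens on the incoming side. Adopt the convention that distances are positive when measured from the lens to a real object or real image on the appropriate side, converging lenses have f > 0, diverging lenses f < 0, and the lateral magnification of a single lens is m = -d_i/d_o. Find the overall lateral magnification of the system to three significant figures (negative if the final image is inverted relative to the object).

Lens 1: 1/d_i1 = 1/f_1 - 1/d_o1 = 1/29.5 - 1/35.5 = 0.00573 cm^-1, so d_i1 = 174.542 cm.
m_1 = -(174.542)/35.5 = -4.9167.
This image would form 174.542 cm past lens 1, i.e. 88.042 cm beyond lens 2, so it is a virtual object for lens 2: d_o2 = 86.5 - 174.542 = -88.042 cm.
Lens 2: 1/d_i2 = 1/f_2 - 1/d_o2 = 1/(-7) - 1/(-88.042) = -0.13150 cm^-1, so d_i2 = -7.605 cm.
m_2 = -(-7.605)/(-88.042) = -0.0864.
Overall magnification: m = m_1 m_2 = 0.4247.

0.425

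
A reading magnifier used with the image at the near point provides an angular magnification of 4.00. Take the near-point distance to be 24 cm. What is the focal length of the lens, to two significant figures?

For the image at the near point, M = 1 + D/f.
f = D/(M - 1) = 24/(4.0 - 1) = 8.000 cm.

8.0 cm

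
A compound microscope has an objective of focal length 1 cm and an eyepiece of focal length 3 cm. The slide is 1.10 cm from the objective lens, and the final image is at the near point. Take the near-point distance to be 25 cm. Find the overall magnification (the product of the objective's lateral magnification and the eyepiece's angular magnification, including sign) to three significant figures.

Objective: 1/d_i = 1/f_obj - 1/d_o = 1/1 - 1/1.10 = 0.09091 cm^-1, so d_i = 11.000 cm.
m_obj = -d_i/d_o = -11.000/1.10 = -10.000.
Eyepiece angular magnification (image at near point): M_eye = 1 + D/f_e = 1 + 25/3 = 9.333.
Overall M = m_obj x M_eye = (-10.000)(9.333) = -93.33.

-93.3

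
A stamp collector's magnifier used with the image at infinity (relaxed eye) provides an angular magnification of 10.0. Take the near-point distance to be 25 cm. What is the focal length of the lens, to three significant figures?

For the image at infinity, M = D/f.
f = D/M = 25/10.0 = 2.500 cm.

2.50 cm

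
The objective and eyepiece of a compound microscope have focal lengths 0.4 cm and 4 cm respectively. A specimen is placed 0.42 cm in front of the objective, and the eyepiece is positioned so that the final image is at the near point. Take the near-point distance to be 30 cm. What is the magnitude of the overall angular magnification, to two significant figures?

170

Objective: 1/d_i = 1/f_obj - 1/d_o = 1/0.4 - 1/0.42 = 0.11905 cm^-1, so d_i = 8.400 cm.
m_obj = -d_i/d_o = -8.400/0.42 = -20.000.
Eyepiece angular magnification (image at near point): M_eye = 1 + D/f_e = 1 + 30/4 = 8.500.
Overall M = m_obj x M_eye = (-20.000)(8.500) = -170.00.
|M| = 170.00.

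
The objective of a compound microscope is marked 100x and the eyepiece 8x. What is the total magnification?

800

The overall magnification of a compound microscope is the product of the objective and eyepiece magnifications:
M = M_obj x M_eye = 100 x 8 = 800.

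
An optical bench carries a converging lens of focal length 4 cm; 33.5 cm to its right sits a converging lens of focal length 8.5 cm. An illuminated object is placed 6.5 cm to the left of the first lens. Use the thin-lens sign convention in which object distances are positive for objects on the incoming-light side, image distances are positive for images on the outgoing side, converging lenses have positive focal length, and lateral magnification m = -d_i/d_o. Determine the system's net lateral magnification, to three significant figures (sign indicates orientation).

0.932

Applying the thin-lens equation to the first lens, 1/4 = 1/6.5 + 1/d_i1, which gives d_i1 = 10.400 cm.
Its lateral magnification is m_1 = -d_i1/d_o1 = -(10.400)/6.5 = -1.6000.
That image sits 23.100 cm in front of the second lens, so d_o2 = 23.100 cm.
Applying the thin-lens equation again with f_2 = 8.5 cm and d_o2 = 23.100 cm gives d_i2 = 13.449 cm.
m_2 = -(13.449)/(23.100) = -0.5822.
Total m = m_1 x m_2 = (-1.6000)(-0.5822) = 0.9315.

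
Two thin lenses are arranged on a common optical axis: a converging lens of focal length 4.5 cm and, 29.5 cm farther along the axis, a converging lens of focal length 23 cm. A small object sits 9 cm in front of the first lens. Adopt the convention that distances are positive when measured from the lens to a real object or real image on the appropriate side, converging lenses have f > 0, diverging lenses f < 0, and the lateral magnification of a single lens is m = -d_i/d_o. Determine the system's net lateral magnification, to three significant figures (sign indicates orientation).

Applying the thin-lens equation to the first lens, 1/4.5 = 1/9 + 1/d_i1, which gives d_i1 = 9.000 cm.
Its lateral magnification is m_1 = -d_i1/d_o1 = -(9.000)/9 = -1.0000.
The intermediate image is 9.000 cm to the right of lens 1, so d_o2 = L - d_i1 = 29.5 - 9.000 = 20.500 cm.
Applying the thin-lens equation again with f_2 = 23 cm and d_o2 = 20.500 cm gives d_i2 = -188.600 cm.
m_2 = -(-188.600)/(20.500) = 9.2000.
Overall magnification: m = m_1 m_2 = -9.2000.

-9.20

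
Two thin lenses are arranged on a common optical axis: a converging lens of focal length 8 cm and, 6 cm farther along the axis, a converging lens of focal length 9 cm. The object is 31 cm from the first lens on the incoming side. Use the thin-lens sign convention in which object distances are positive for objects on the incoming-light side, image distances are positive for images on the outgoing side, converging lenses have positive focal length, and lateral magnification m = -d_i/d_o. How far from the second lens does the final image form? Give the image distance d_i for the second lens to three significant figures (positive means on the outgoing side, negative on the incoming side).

First lens: d_i1 = 1/(1/8 - 1/31) = 10.783 cm.
Since 10.783 cm > 6 cm, the first image lies past the second lens and serves as a virtual object: d_o2 = L - d_i1 = -4.783 cm.
Second lens: d_i2 = 1/(1/9 - 1/(-4.783)) = 3.123 cm.

3.12 cm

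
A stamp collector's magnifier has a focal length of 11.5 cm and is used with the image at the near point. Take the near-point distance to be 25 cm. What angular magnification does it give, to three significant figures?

M = 1 + D/f = 1 + 25/11.5 = 3.174.

3.17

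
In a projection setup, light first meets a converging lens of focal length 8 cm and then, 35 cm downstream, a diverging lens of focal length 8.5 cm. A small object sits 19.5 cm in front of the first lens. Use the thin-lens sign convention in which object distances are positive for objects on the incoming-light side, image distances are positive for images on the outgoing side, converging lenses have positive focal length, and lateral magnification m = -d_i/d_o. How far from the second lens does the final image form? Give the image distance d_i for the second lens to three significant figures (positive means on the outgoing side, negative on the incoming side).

-6.09 cm

First lens: d_i1 = 1/(1/8 - 1/19.5) = 13.565 cm.
Object distance for lens 2: d_o2 = 35 - 13.565 = 21.435 cm.
Second lens: d_i2 = 1/(1/(-8.5) - 1/(21.435)) = -6.086 cm.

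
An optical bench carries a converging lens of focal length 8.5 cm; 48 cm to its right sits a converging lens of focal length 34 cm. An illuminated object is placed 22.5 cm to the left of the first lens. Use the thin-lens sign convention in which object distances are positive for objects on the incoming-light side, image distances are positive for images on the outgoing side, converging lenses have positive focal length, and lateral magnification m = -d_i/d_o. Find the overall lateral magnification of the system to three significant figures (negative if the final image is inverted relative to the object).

Applying the thin-lens equation to the first lens, 1/8.5 = 1/22.5 + 1/d_i1, which gives d_i1 = 13.661 cm.
Its lateral magnification is m_1 = -d_i1/d_o1 = -(13.661)/22.5 = -0.6071.
The intermediate image is 13.661 cm to the right of lens 1, so d_o2 = L - d_i1 = 48 - 13.661 = 34.339 cm.
Applying the thin-lens equation again with f_2 = 34 cm and d_o2 = 34.339 cm gives d_i2 = 3441.158 cm.
m_2 = -(3441.158)/(34.339) = -100.2105.
Overall magnification: m = m_1 m_2 = 60.8421.

60.8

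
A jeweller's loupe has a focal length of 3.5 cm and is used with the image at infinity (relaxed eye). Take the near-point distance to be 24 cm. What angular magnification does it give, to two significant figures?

M = D/f = 24/3.5 = 6.857.

6.9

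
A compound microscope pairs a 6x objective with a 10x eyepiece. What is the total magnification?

The overall magnification of a compound microscope is the product of the objective and eyepiece magnifications:
M = M_obj x M_eye = 6 x 10 = 60.

60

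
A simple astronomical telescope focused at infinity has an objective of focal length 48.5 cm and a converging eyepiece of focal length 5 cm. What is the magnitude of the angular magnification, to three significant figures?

|M| = f_obj/|f_eye| = 48.5/5 = 9.700.

9.70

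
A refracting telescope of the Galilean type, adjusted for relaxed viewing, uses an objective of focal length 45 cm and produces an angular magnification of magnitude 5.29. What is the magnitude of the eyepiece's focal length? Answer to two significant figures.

|M| = f_obj/|f_eye|, so |f_eye| = f_obj/|M| = 45/5.29 = 8.507 cm.
(The eyepiece is diverging, so its signed focal length is -8.507 cm.)

8.5 cm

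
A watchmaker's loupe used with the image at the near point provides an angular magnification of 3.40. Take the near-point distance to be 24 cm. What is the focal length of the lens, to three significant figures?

10.0 cm

For the image at the near point, M = 1 + D/f.
f = D/(M - 1) = 24/(3.4 - 1) = 10.000 cm.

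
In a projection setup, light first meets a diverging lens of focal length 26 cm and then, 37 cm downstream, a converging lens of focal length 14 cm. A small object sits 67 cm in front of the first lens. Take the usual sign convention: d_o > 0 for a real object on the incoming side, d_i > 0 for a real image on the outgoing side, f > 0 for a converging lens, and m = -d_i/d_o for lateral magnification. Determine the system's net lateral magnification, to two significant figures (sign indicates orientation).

Lens 1: 1/d_i1 = 1/f_1 - 1/d_o1 = 1/(-26) - 1/67 = -0.05339 cm^-1, so d_i1 = -18.731 cm.
m_1 = -(-18.731)/67 = 0.2796.
With d_i1 < 0 the first image is virtual and lies on the object side; the object distance for lens 2 is d_o2 = 37 - (-18.731) = 55.731 cm.
Lens 2: 1/d_i2 = 1/f_2 - 1/d_o2 = 1/14 - 1/(55.731) = 0.05349 cm^-1, so d_i2 = 18.697 cm.
m_2 = -(18.697)/(55.731) = -0.3355.
Overall magnification: m = m_1 m_2 = -0.0938.

-0.094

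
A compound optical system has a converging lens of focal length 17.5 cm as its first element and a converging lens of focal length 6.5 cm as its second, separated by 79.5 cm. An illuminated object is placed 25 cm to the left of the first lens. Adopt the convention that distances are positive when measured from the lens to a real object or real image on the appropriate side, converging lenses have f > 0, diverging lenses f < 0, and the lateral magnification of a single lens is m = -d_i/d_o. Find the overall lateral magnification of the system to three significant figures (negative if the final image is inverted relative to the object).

Applying the thin-lens equation to the first lens, 1/17.5 = 1/25 + 1/d_i1, which gives d_i1 = 58.333 cm.
Its lateral magnification is m_1 = -d_i1/d_o1 = -(58.333)/25 = -2.3333.
That image sits 21.167 cm in front of the second lens, so d_o2 = 21.167 cm.
Applying the thin-lens equation again with f_2 = 6.5 cm and d_o2 = 21.167 cm gives d_i2 = 9.381 cm.
m_2 = -(9.381)/(21.167) = -0.4432.
Overall magnification: m = m_1 m_2 = 1.0341.

1.03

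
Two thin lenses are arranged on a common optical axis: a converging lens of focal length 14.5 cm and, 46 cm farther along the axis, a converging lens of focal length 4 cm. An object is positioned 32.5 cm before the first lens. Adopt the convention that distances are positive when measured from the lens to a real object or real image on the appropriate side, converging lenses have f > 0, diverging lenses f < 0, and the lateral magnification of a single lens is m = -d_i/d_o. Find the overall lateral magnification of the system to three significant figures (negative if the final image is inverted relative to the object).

0.204

Applying the thin-lens equation to the first lens, 1/14.5 = 1/32.5 + 1/d_i1, which gives d_i1 = 26.181 cm.
Its lateral magnification is m_1 = -d_i1/d_o1 = -(26.181)/32.5 = -0.8056.
The intermediate image is 26.181 cm to the right of lens 1, so d_o2 = L - d_i1 = 46 - 26.181 = 19.819 cm.
Applying the thin-lens equation again with f_2 = 4 cm and d_o2 = 19.819 cm gives d_i2 = 5.011 cm.
m_2 = -(5.011)/(19.819) = -0.2529.
Overall magnification: m = m_1 m_2 = 0.2037.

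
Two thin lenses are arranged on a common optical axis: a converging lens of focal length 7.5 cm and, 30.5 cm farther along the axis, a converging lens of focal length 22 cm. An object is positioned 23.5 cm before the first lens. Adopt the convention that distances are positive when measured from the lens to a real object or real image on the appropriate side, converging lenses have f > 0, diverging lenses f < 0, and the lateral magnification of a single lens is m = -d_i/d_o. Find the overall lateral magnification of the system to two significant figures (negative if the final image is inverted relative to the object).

Lens 1: 1/d_i1 = 1/f_1 - 1/d_o1 = 1/7.5 - 1/23.5 = 0.09078 cm^-1, so d_i1 = 11.016 cm.
m_1 = -(11.016)/23.5 = -0.4688.
That image sits 19.484 cm in front of the second lens, so d_o2 = 19.484 cm.
Lens 2: 1/d_i2 = 1/f_2 - 1/d_o2 = 1/22 - 1/(19.484) = -0.00587 cm^-1, so d_i2 = -170.398 cm.
m_2 = -(-170.398)/(19.484) = 8.7453.
Overall magnification: m = m_1 m_2 = -4.0994.

-4.1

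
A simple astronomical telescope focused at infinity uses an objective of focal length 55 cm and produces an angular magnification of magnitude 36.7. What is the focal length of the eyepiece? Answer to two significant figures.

1.5 cm

|M| = f_obj/f_eye, so f_eye = f_obj/|M| = 55/36.7 = 1.499 cm.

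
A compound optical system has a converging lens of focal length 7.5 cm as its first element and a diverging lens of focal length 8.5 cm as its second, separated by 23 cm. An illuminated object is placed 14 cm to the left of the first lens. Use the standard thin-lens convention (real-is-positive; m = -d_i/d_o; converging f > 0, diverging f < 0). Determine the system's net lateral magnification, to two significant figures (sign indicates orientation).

-0.64

Applying the thin-lens equation to the first lens, 1/7.5 = 1/14 + 1/d_i1, which gives d_i1 = 16.154 cm.
Its lateral magnification is m_1 = -d_i1/d_o1 = -(16.154)/14 = -1.1538.
That image sits 6.846 cm in front of the second lens, so d_o2 = 6.846 cm.
Applying the thin-lens equation again with f_2 = -8.5 cm and d_o2 = 6.846 cm gives d_i2 = -3.792 cm.
m_2 = -(-3.792)/(6.846) = 0.5539.
Overall magnification: m = m_1 m_2 = -0.6391.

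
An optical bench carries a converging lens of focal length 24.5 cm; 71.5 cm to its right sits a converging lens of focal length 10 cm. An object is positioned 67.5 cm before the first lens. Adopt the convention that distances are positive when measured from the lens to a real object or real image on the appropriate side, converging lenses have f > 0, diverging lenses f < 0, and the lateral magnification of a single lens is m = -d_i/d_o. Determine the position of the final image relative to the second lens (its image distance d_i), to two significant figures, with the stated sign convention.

14 cm

First lens: d_i1 = 1/(1/24.5 - 1/67.5) = 38.459 cm.
Object distance for lens 2: d_o2 = 71.5 - 38.459 = 33.041 cm.
Second lens: d_i2 = 1/(1/10 - 1/(33.041)) = 14.340 cm.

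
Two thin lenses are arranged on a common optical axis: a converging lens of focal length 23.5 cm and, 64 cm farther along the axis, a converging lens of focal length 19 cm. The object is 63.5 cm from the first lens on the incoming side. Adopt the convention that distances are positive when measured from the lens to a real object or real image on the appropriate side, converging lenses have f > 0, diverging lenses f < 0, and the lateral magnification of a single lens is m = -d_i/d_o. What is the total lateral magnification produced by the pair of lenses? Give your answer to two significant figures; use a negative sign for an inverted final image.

Applying the thin-lens equation to the first lens, 1/23.5 = 1/63.5 + 1/d_i1, which gives d_i1 = 37.306 cm.
Its lateral magnification is m_1 = -d_i1/d_o1 = -(37.306)/63.5 = -0.5875.
The intermediate image is 37.306 cm to the right of lens 1, so d_o2 = L - d_i1 = 64 - 37.306 = 26.694 cm.
Applying the thin-lens equation again with f_2 = 19 cm and d_o2 = 26.694 cm gives d_i2 = 65.921 cm.
m_2 = -(65.921)/(26.694) = -2.4695.
Total m = m_1 x m_2 = (-0.5875)(-2.4695) = 1.4509.

1.5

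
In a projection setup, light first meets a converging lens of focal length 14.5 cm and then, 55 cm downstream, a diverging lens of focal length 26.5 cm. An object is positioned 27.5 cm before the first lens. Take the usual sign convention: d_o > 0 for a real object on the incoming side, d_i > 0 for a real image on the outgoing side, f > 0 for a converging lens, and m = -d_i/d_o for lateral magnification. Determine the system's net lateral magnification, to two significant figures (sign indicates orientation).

-0.58

Lens 1: 1/d_i1 = 1/f_1 - 1/d_o1 = 1/14.5 - 1/27.5 = 0.03260 cm^-1, so d_i1 = 30.673 cm.
m_1 = -(30.673)/27.5 = -1.1154.
That image sits 24.327 cm in front of the second lens, so d_o2 = 24.327 cm.
Lens 2: 1/d_i2 = 1/f_2 - 1/d_o2 = 1/(-26.5) - 1/(24.327) = -0.07884 cm^-1, so d_i2 = -12.684 cm.
m_2 = -(-12.684)/(24.327) = 0.5214.
Overall magnification: m = m_1 m_2 = -0.5815.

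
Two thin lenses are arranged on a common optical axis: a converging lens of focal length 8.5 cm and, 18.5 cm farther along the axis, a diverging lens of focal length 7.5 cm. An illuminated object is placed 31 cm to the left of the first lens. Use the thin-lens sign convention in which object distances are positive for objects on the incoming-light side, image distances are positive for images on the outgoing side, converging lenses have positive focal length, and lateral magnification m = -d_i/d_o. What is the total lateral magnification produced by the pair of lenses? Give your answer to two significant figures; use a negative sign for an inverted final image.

-0.20

First lens: d_i1 = 1/(1/8.5 - 1/31) = 11.711 cm.
m_1 = -(11.711)/31 = -0.3778.
That image sits 6.789 cm in front of the second lens, so d_o2 = 6.789 cm.
Second lens: d_i2 = 1/(1/(-7.5) - 1/(6.789)) = -3.563 cm.
m_2 = -(-3.563)/(6.789) = 0.5249.
The system's lateral magnification is m_1 m_2 = (-0.3778)(0.5249) = -0.1983.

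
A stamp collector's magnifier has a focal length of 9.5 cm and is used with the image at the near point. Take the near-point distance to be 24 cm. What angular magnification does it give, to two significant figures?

3.5

M = 1 + D/f = 1 + 24/9.5 = 3.526.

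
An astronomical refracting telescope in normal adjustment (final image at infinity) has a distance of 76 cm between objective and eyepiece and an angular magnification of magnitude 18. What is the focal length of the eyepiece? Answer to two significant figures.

4.0 cm

In normal adjustment the tube length equals f_obj + f_eye and |M| = f_obj/f_eye.
So f_obj = 18 f_eye and 18 f_eye + f_eye = 76 cm, giving f_eye = 76/19 = 4.000 cm and f_obj = 72.000 cm.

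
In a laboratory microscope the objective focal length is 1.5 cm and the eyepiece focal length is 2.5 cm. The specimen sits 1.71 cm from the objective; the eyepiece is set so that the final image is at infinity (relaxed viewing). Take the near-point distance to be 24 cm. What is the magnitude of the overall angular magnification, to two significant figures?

Objective: 1/d_i = 1/f_obj - 1/d_o = 1/1.5 - 1/1.71 = 0.08187 cm^-1, so d_i = 12.214 cm.
m_obj = -d_i/d_o = -12.214/1.71 = -7.143.
Eyepiece angular magnification (image at infinity): M_eye = D/f_e = 24/2.5 = 9.600.
Overall M = m_obj x M_eye = (-7.143)(9.600) = -68.57.
|M| = 68.57.

69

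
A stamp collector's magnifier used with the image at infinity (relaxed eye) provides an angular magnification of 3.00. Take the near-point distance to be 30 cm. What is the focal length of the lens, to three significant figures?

10.0 cm

For the image at infinity, M = D/f.
f = D/M = 30/3.0 = 10.000 cm.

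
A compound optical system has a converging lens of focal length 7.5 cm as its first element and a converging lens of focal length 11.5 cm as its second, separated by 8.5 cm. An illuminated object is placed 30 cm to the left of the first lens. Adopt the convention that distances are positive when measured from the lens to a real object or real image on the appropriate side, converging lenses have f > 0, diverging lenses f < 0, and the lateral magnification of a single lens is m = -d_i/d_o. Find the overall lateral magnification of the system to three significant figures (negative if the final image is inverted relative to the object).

Applying the thin-lens equation to the first lens, 1/7.5 = 1/30 + 1/d_i1, which gives d_i1 = 10.000 cm.
Its lateral magnification is m_1 = -d_i1/d_o1 = -(10.000)/30 = -0.3333.
Since 10.000 cm > 8.5 cm, the first image lies past the second lens and serves as a virtual object: d_o2 = L - d_i1 = -1.500 cm.
Applying the thin-lens equation again with f_2 = 11.5 cm and d_o2 = -1.500 cm gives d_i2 = 1.327 cm.
m_2 = -(1.327)/(-1.500) = 0.8846.
Total m = m_1 x m_2 = (-0.3333)(0.8846) = -0.2949.

-0.295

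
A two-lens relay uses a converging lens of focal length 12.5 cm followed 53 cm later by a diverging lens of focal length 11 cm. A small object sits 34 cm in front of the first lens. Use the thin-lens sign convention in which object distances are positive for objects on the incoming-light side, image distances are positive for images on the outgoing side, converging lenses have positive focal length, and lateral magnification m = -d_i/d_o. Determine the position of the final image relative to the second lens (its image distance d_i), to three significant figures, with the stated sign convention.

Applying the thin-lens equation to the first lens, 1/12.5 = 1/34 + 1/d_i1, which gives d_i1 = 19.767 cm.
That image sits 33.233 cm in front of the second lens, so d_o2 = 33.233 cm.
Applying the thin-lens equation again with f_2 = -11 cm and d_o2 = 33.233 cm gives d_i2 = -8.264 cm.

-8.26 cm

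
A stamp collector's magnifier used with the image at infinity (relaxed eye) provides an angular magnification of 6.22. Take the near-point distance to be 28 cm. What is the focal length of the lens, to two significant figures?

For the image at infinity, M = D/f.
f = D/M = 28/6.22 = 4.502 cm.

4.5 cm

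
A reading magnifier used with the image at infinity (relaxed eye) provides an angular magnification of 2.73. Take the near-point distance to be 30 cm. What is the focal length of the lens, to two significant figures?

11 cm

For the image at infinity, M = D/f.
f = D/M = 30/2.73 = 10.989 cm.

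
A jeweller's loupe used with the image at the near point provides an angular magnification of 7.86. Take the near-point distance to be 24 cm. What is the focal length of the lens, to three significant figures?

For the image at the near point, M = 1 + D/f.
f = D/(M - 1) = 24/(7.86 - 1) = 3.499 cm.

3.50 cm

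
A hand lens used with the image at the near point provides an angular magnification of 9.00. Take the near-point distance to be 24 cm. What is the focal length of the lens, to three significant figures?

For the image at the near point, M = 1 + D/f.
f = D/(M - 1) = 24/(9.0 - 1) = 3.000 cm.

3.00 cm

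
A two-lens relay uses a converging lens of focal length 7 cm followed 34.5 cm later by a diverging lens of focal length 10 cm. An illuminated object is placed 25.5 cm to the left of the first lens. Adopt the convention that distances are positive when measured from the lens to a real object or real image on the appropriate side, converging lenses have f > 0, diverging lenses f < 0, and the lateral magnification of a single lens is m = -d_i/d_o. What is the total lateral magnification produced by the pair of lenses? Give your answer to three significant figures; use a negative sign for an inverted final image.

First lens: d_i1 = 1/(1/7 - 1/25.5) = 9.649 cm.
m_1 = -(9.649)/25.5 = -0.3784.
That image sits 24.851 cm in front of the second lens, so d_o2 = 24.851 cm.
Second lens: d_i2 = 1/(1/(-10) - 1/(24.851)) = -7.131 cm.
m_2 = -(-7.131)/(24.851) = 0.2869.
Overall magnification: m = m_1 m_2 = -0.1086.

-0.109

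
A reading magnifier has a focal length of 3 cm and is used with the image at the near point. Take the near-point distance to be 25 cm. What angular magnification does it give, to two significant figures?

M = 1 + D/f = 1 + 25/3 = 9.333.

9.3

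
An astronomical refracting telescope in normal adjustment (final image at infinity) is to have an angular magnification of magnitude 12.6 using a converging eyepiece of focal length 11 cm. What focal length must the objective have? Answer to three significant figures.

|M| = f_obj/|f_eye|, so f_obj = |M| x |f_eye| = 12.6 x 11 = 138.600 cm.

139 cm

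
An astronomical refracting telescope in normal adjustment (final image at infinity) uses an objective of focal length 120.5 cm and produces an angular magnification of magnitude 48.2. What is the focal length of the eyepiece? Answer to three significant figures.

|M| = f_obj/f_eye, so f_eye = f_obj/|M| = 120.5/48.2 = 2.500 cm.

2.50 cm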